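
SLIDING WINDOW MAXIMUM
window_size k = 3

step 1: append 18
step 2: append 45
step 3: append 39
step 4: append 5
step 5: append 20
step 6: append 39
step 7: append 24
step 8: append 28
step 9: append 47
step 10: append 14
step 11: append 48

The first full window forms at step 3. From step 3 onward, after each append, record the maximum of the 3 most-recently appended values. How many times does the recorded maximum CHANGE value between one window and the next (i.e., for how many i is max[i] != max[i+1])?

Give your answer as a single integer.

step 1: append 18 -> window=[18] (not full yet)
step 2: append 45 -> window=[18, 45] (not full yet)
step 3: append 39 -> window=[18, 45, 39] -> max=45
step 4: append 5 -> window=[45, 39, 5] -> max=45
step 5: append 20 -> window=[39, 5, 20] -> max=39
step 6: append 39 -> window=[5, 20, 39] -> max=39
step 7: append 24 -> window=[20, 39, 24] -> max=39
step 8: append 28 -> window=[39, 24, 28] -> max=39
step 9: append 47 -> window=[24, 28, 47] -> max=47
step 10: append 14 -> window=[28, 47, 14] -> max=47
step 11: append 48 -> window=[47, 14, 48] -> max=48
Recorded maximums: 45 45 39 39 39 39 47 47 48
Changes between consecutive maximums: 3

Answer: 3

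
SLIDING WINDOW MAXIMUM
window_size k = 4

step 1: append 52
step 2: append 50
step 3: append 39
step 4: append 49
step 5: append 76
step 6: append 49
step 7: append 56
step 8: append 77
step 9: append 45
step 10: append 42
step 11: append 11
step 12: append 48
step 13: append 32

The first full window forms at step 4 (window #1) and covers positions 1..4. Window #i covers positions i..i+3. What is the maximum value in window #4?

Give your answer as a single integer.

Answer: 76

Derivation:
step 1: append 52 -> window=[52] (not full yet)
step 2: append 50 -> window=[52, 50] (not full yet)
step 3: append 39 -> window=[52, 50, 39] (not full yet)
step 4: append 49 -> window=[52, 50, 39, 49] -> max=52
step 5: append 76 -> window=[50, 39, 49, 76] -> max=76
step 6: append 49 -> window=[39, 49, 76, 49] -> max=76
step 7: append 56 -> window=[49, 76, 49, 56] -> max=76
Window #4 max = 76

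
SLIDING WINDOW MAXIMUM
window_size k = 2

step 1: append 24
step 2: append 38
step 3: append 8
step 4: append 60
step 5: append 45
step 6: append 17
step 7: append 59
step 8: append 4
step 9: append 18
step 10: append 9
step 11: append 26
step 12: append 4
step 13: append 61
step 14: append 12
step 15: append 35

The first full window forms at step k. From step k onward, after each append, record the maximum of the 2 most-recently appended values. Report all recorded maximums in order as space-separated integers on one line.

step 1: append 24 -> window=[24] (not full yet)
step 2: append 38 -> window=[24, 38] -> max=38
step 3: append 8 -> window=[38, 8] -> max=38
step 4: append 60 -> window=[8, 60] -> max=60
step 5: append 45 -> window=[60, 45] -> max=60
step 6: append 17 -> window=[45, 17] -> max=45
step 7: append 59 -> window=[17, 59] -> max=59
step 8: append 4 -> window=[59, 4] -> max=59
step 9: append 18 -> window=[4, 18] -> max=18
step 10: append 9 -> window=[18, 9] -> max=18
step 11: append 26 -> window=[9, 26] -> max=26
step 12: append 4 -> window=[26, 4] -> max=26
step 13: append 61 -> window=[4, 61] -> max=61
step 14: append 12 -> window=[61, 12] -> max=61
step 15: append 35 -> window=[12, 35] -> max=35

Answer: 38 38 60 60 45 59 59 18 18 26 26 61 61 35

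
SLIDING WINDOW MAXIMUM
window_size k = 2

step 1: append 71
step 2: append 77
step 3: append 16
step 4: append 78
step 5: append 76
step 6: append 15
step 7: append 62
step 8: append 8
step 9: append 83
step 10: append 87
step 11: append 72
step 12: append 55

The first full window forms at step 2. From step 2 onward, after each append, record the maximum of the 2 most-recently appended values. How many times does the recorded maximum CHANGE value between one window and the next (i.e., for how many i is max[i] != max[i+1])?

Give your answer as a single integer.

Answer: 6

Derivation:
step 1: append 71 -> window=[71] (not full yet)
step 2: append 77 -> window=[71, 77] -> max=77
step 3: append 16 -> window=[77, 16] -> max=77
step 4: append 78 -> window=[16, 78] -> max=78
step 5: append 76 -> window=[78, 76] -> max=78
step 6: append 15 -> window=[76, 15] -> max=76
step 7: append 62 -> window=[15, 62] -> max=62
step 8: append 8 -> window=[62, 8] -> max=62
step 9: append 83 -> window=[8, 83] -> max=83
step 10: append 87 -> window=[83, 87] -> max=87
step 11: append 72 -> window=[87, 72] -> max=87
step 12: append 55 -> window=[72, 55] -> max=72
Recorded maximums: 77 77 78 78 76 62 62 83 87 87 72
Changes between consecutive maximums: 6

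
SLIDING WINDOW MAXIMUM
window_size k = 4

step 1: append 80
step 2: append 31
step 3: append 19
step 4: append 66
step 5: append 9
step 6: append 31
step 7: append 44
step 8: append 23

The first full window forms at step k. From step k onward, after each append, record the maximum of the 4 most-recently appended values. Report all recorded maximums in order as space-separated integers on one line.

Answer: 80 66 66 66 44

Derivation:
step 1: append 80 -> window=[80] (not full yet)
step 2: append 31 -> window=[80, 31] (not full yet)
step 3: append 19 -> window=[80, 31, 19] (not full yet)
step 4: append 66 -> window=[80, 31, 19, 66] -> max=80
step 5: append 9 -> window=[31, 19, 66, 9] -> max=66
step 6: append 31 -> window=[19, 66, 9, 31] -> max=66
step 7: append 44 -> window=[66, 9, 31, 44] -> max=66
step 8: append 23 -> window=[9, 31, 44, 23] -> max=44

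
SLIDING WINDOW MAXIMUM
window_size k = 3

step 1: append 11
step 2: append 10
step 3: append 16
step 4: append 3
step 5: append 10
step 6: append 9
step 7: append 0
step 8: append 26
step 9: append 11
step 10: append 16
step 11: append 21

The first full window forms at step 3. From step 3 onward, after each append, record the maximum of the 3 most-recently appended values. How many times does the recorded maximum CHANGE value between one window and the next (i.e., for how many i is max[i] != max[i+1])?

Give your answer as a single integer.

Answer: 3

Derivation:
step 1: append 11 -> window=[11] (not full yet)
step 2: append 10 -> window=[11, 10] (not full yet)
step 3: append 16 -> window=[11, 10, 16] -> max=16
step 4: append 3 -> window=[10, 16, 3] -> max=16
step 5: append 10 -> window=[16, 3, 10] -> max=16
step 6: append 9 -> window=[3, 10, 9] -> max=10
step 7: append 0 -> window=[10, 9, 0] -> max=10
step 8: append 26 -> window=[9, 0, 26] -> max=26
step 9: append 11 -> window=[0, 26, 11] -> max=26
step 10: append 16 -> window=[26, 11, 16] -> max=26
step 11: append 21 -> window=[11, 16, 21] -> max=21
Recorded maximums: 16 16 16 10 10 26 26 26 21
Changes between consecutive maximums: 3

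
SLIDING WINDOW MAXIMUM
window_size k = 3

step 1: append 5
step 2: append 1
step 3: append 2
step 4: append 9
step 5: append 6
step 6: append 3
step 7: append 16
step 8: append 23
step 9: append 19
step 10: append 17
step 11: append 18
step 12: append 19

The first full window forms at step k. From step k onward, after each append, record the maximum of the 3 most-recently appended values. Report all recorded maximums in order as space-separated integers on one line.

Answer: 5 9 9 9 16 23 23 23 19 19

Derivation:
step 1: append 5 -> window=[5] (not full yet)
step 2: append 1 -> window=[5, 1] (not full yet)
step 3: append 2 -> window=[5, 1, 2] -> max=5
step 4: append 9 -> window=[1, 2, 9] -> max=9
step 5: append 6 -> window=[2, 9, 6] -> max=9
step 6: append 3 -> window=[9, 6, 3] -> max=9
step 7: append 16 -> window=[6, 3, 16] -> max=16
step 8: append 23 -> window=[3, 16, 23] -> max=23
step 9: append 19 -> window=[16, 23, 19] -> max=23
step 10: append 17 -> window=[23, 19, 17] -> max=23
step 11: append 18 -> window=[19, 17, 18] -> max=19
step 12: append 19 -> window=[17, 18, 19] -> max=19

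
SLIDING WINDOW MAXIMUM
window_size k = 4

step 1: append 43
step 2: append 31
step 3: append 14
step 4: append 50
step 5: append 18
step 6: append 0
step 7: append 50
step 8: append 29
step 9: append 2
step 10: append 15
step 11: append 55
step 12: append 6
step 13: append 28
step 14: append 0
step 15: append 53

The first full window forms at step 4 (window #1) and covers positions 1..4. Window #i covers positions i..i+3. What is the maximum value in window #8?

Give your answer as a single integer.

Answer: 55

Derivation:
step 1: append 43 -> window=[43] (not full yet)
step 2: append 31 -> window=[43, 31] (not full yet)
step 3: append 14 -> window=[43, 31, 14] (not full yet)
step 4: append 50 -> window=[43, 31, 14, 50] -> max=50
step 5: append 18 -> window=[31, 14, 50, 18] -> max=50
step 6: append 0 -> window=[14, 50, 18, 0] -> max=50
step 7: append 50 -> window=[50, 18, 0, 50] -> max=50
step 8: append 29 -> window=[18, 0, 50, 29] -> max=50
step 9: append 2 -> window=[0, 50, 29, 2] -> max=50
step 10: append 15 -> window=[50, 29, 2, 15] -> max=50
step 11: append 55 -> window=[29, 2, 15, 55] -> max=55
Window #8 max = 55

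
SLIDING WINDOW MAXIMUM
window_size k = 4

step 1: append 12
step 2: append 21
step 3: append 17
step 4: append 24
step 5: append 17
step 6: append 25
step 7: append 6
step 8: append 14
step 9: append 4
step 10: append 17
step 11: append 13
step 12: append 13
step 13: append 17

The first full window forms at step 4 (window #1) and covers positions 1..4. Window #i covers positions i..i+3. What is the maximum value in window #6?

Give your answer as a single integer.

Answer: 25

Derivation:
step 1: append 12 -> window=[12] (not full yet)
step 2: append 21 -> window=[12, 21] (not full yet)
step 3: append 17 -> window=[12, 21, 17] (not full yet)
step 4: append 24 -> window=[12, 21, 17, 24] -> max=24
step 5: append 17 -> window=[21, 17, 24, 17] -> max=24
step 6: append 25 -> window=[17, 24, 17, 25] -> max=25
step 7: append 6 -> window=[24, 17, 25, 6] -> max=25
step 8: append 14 -> window=[17, 25, 6, 14] -> max=25
step 9: append 4 -> window=[25, 6, 14, 4] -> max=25
Window #6 max = 25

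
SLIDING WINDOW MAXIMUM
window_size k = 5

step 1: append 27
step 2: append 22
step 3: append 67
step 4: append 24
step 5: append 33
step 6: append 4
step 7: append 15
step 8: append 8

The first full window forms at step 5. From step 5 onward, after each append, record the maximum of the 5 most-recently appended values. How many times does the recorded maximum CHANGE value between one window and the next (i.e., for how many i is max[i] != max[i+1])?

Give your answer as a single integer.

Answer: 1

Derivation:
step 1: append 27 -> window=[27] (not full yet)
step 2: append 22 -> window=[27, 22] (not full yet)
step 3: append 67 -> window=[27, 22, 67] (not full yet)
step 4: append 24 -> window=[27, 22, 67, 24] (not full yet)
step 5: append 33 -> window=[27, 22, 67, 24, 33] -> max=67
step 6: append 4 -> window=[22, 67, 24, 33, 4] -> max=67
step 7: append 15 -> window=[67, 24, 33, 4, 15] -> max=67
step 8: append 8 -> window=[24, 33, 4, 15, 8] -> max=33
Recorded maximums: 67 67 67 33
Changes between consecutive maximums: 1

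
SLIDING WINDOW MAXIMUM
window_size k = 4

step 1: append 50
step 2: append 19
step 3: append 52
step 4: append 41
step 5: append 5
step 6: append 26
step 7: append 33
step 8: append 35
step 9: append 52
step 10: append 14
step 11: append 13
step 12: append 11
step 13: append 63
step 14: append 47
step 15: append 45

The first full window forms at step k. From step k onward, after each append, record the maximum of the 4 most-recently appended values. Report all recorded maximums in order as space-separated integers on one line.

step 1: append 50 -> window=[50] (not full yet)
step 2: append 19 -> window=[50, 19] (not full yet)
step 3: append 52 -> window=[50, 19, 52] (not full yet)
step 4: append 41 -> window=[50, 19, 52, 41] -> max=52
step 5: append 5 -> window=[19, 52, 41, 5] -> max=52
step 6: append 26 -> window=[52, 41, 5, 26] -> max=52
step 7: append 33 -> window=[41, 5, 26, 33] -> max=41
step 8: append 35 -> window=[5, 26, 33, 35] -> max=35
step 9: append 52 -> window=[26, 33, 35, 52] -> max=52
step 10: append 14 -> window=[33, 35, 52, 14] -> max=52
step 11: append 13 -> window=[35, 52, 14, 13] -> max=52
step 12: append 11 -> window=[52, 14, 13, 11] -> max=52
step 13: append 63 -> window=[14, 13, 11, 63] -> max=63
step 14: append 47 -> window=[13, 11, 63, 47] -> max=63
step 15: append 45 -> window=[11, 63, 47, 45] -> max=63

Answer: 52 52 52 41 35 52 52 52 52 63 63 63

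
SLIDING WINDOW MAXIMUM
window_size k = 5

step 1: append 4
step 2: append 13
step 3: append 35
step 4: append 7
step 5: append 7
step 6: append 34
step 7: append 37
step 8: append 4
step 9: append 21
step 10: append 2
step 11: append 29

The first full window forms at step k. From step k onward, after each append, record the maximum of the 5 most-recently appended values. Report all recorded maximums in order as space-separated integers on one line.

step 1: append 4 -> window=[4] (not full yet)
step 2: append 13 -> window=[4, 13] (not full yet)
step 3: append 35 -> window=[4, 13, 35] (not full yet)
step 4: append 7 -> window=[4, 13, 35, 7] (not full yet)
step 5: append 7 -> window=[4, 13, 35, 7, 7] -> max=35
step 6: append 34 -> window=[13, 35, 7, 7, 34] -> max=35
step 7: append 37 -> window=[35, 7, 7, 34, 37] -> max=37
step 8: append 4 -> window=[7, 7, 34, 37, 4] -> max=37
step 9: append 21 -> window=[7, 34, 37, 4, 21] -> max=37
step 10: append 2 -> window=[34, 37, 4, 21, 2] -> max=37
step 11: append 29 -> window=[37, 4, 21, 2, 29] -> max=37

Answer: 35 35 37 37 37 37 37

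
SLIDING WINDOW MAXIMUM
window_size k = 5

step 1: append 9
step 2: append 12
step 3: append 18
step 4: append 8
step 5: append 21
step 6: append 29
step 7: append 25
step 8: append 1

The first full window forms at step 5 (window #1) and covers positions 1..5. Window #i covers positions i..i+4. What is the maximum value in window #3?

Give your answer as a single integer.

step 1: append 9 -> window=[9] (not full yet)
step 2: append 12 -> window=[9, 12] (not full yet)
step 3: append 18 -> window=[9, 12, 18] (not full yet)
step 4: append 8 -> window=[9, 12, 18, 8] (not full yet)
step 5: append 21 -> window=[9, 12, 18, 8, 21] -> max=21
step 6: append 29 -> window=[12, 18, 8, 21, 29] -> max=29
step 7: append 25 -> window=[18, 8, 21, 29, 25] -> max=29
Window #3 max = 29

Answer: 29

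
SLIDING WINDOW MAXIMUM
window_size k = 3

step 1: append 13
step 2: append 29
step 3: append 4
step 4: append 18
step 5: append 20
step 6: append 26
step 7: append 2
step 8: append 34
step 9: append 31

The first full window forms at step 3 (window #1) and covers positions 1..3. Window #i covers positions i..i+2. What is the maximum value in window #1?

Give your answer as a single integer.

step 1: append 13 -> window=[13] (not full yet)
step 2: append 29 -> window=[13, 29] (not full yet)
step 3: append 4 -> window=[13, 29, 4] -> max=29
Window #1 max = 29

Answer: 29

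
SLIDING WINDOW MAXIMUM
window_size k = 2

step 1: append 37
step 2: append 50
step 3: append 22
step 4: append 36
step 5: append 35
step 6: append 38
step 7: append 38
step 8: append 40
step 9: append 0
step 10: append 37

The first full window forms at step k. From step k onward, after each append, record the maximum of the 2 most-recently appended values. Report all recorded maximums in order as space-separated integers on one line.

Answer: 50 50 36 36 38 38 40 40 37

Derivation:
step 1: append 37 -> window=[37] (not full yet)
step 2: append 50 -> window=[37, 50] -> max=50
step 3: append 22 -> window=[50, 22] -> max=50
step 4: append 36 -> window=[22, 36] -> max=36
step 5: append 35 -> window=[36, 35] -> max=36
step 6: append 38 -> window=[35, 38] -> max=38
step 7: append 38 -> window=[38, 38] -> max=38
step 8: append 40 -> window=[38, 40] -> max=40
step 9: append 0 -> window=[40, 0] -> max=40
step 10: append 37 -> window=[0, 37] -> max=37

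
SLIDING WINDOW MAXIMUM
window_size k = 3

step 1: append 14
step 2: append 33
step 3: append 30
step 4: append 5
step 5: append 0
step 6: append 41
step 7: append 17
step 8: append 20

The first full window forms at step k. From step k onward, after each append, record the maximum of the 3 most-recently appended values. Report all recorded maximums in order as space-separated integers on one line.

step 1: append 14 -> window=[14] (not full yet)
step 2: append 33 -> window=[14, 33] (not full yet)
step 3: append 30 -> window=[14, 33, 30] -> max=33
step 4: append 5 -> window=[33, 30, 5] -> max=33
step 5: append 0 -> window=[30, 5, 0] -> max=30
step 6: append 41 -> window=[5, 0, 41] -> max=41
step 7: append 17 -> window=[0, 41, 17] -> max=41
step 8: append 20 -> window=[41, 17, 20] -> max=41

Answer: 33 33 30 41 41 41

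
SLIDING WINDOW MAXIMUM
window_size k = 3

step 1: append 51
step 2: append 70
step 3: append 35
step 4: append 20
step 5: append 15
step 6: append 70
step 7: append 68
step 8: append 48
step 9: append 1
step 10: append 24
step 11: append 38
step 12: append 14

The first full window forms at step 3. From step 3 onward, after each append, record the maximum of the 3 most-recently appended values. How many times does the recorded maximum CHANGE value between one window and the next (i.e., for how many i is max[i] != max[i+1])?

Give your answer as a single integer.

step 1: append 51 -> window=[51] (not full yet)
step 2: append 70 -> window=[51, 70] (not full yet)
step 3: append 35 -> window=[51, 70, 35] -> max=70
step 4: append 20 -> window=[70, 35, 20] -> max=70
step 5: append 15 -> window=[35, 20, 15] -> max=35
step 6: append 70 -> window=[20, 15, 70] -> max=70
step 7: append 68 -> window=[15, 70, 68] -> max=70
step 8: append 48 -> window=[70, 68, 48] -> max=70
step 9: append 1 -> window=[68, 48, 1] -> max=68
step 10: append 24 -> window=[48, 1, 24] -> max=48
step 11: append 38 -> window=[1, 24, 38] -> max=38
step 12: append 14 -> window=[24, 38, 14] -> max=38
Recorded maximums: 70 70 35 70 70 70 68 48 38 38
Changes between consecutive maximums: 5

Answer: 5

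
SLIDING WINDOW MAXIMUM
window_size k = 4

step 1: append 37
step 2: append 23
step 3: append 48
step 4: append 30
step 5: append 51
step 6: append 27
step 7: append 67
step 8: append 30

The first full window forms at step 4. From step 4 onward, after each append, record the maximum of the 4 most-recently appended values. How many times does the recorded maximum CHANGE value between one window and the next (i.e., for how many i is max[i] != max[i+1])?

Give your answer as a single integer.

step 1: append 37 -> window=[37] (not full yet)
step 2: append 23 -> window=[37, 23] (not full yet)
step 3: append 48 -> window=[37, 23, 48] (not full yet)
step 4: append 30 -> window=[37, 23, 48, 30] -> max=48
step 5: append 51 -> window=[23, 48, 30, 51] -> max=51
step 6: append 27 -> window=[48, 30, 51, 27] -> max=51
step 7: append 67 -> window=[30, 51, 27, 67] -> max=67
step 8: append 30 -> window=[51, 27, 67, 30] -> max=67
Recorded maximums: 48 51 51 67 67
Changes between consecutive maximums: 2

Answer: 2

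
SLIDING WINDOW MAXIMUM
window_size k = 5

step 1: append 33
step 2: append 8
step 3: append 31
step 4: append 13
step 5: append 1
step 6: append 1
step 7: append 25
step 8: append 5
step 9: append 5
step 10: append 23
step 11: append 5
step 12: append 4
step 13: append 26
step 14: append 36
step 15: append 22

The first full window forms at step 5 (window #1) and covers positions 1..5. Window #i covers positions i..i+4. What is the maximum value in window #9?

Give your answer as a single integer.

Answer: 26

Derivation:
step 1: append 33 -> window=[33] (not full yet)
step 2: append 8 -> window=[33, 8] (not full yet)
step 3: append 31 -> window=[33, 8, 31] (not full yet)
step 4: append 13 -> window=[33, 8, 31, 13] (not full yet)
step 5: append 1 -> window=[33, 8, 31, 13, 1] -> max=33
step 6: append 1 -> window=[8, 31, 13, 1, 1] -> max=31
step 7: append 25 -> window=[31, 13, 1, 1, 25] -> max=31
step 8: append 5 -> window=[13, 1, 1, 25, 5] -> max=25
step 9: append 5 -> window=[1, 1, 25, 5, 5] -> max=25
step 10: append 23 -> window=[1, 25, 5, 5, 23] -> max=25
step 11: append 5 -> window=[25, 5, 5, 23, 5] -> max=25
step 12: append 4 -> window=[5, 5, 23, 5, 4] -> max=23
step 13: append 26 -> window=[5, 23, 5, 4, 26] -> max=26
Window #9 max = 26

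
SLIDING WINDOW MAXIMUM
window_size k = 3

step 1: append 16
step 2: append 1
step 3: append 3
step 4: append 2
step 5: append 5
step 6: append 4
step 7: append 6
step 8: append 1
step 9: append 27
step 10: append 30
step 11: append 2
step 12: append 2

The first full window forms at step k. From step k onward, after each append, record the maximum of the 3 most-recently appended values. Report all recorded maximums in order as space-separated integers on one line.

Answer: 16 3 5 5 6 6 27 30 30 30

Derivation:
step 1: append 16 -> window=[16] (not full yet)
step 2: append 1 -> window=[16, 1] (not full yet)
step 3: append 3 -> window=[16, 1, 3] -> max=16
step 4: append 2 -> window=[1, 3, 2] -> max=3
step 5: append 5 -> window=[3, 2, 5] -> max=5
step 6: append 4 -> window=[2, 5, 4] -> max=5
step 7: append 6 -> window=[5, 4, 6] -> max=6
step 8: append 1 -> window=[4, 6, 1] -> max=6
step 9: append 27 -> window=[6, 1, 27] -> max=27
step 10: append 30 -> window=[1, 27, 30] -> max=30
step 11: append 2 -> window=[27, 30, 2] -> max=30
step 12: append 2 -> window=[30, 2, 2] -> max=30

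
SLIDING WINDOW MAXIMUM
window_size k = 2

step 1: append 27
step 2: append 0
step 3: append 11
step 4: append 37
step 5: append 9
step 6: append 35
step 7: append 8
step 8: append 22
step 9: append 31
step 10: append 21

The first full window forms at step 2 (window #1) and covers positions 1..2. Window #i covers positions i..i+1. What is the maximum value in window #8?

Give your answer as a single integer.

Answer: 31

Derivation:
step 1: append 27 -> window=[27] (not full yet)
step 2: append 0 -> window=[27, 0] -> max=27
step 3: append 11 -> window=[0, 11] -> max=11
step 4: append 37 -> window=[11, 37] -> max=37
step 5: append 9 -> window=[37, 9] -> max=37
step 6: append 35 -> window=[9, 35] -> max=35
step 7: append 8 -> window=[35, 8] -> max=35
step 8: append 22 -> window=[8, 22] -> max=22
step 9: append 31 -> window=[22, 31] -> max=31
Window #8 max = 31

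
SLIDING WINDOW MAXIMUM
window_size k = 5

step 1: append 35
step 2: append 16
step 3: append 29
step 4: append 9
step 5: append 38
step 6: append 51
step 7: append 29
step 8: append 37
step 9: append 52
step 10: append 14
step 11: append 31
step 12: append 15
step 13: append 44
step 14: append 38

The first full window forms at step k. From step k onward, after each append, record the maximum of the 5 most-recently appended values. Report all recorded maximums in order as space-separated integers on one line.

step 1: append 35 -> window=[35] (not full yet)
step 2: append 16 -> window=[35, 16] (not full yet)
step 3: append 29 -> window=[35, 16, 29] (not full yet)
step 4: append 9 -> window=[35, 16, 29, 9] (not full yet)
step 5: append 38 -> window=[35, 16, 29, 9, 38] -> max=38
step 6: append 51 -> window=[16, 29, 9, 38, 51] -> max=51
step 7: append 29 -> window=[29, 9, 38, 51, 29] -> max=51
step 8: append 37 -> window=[9, 38, 51, 29, 37] -> max=51
step 9: append 52 -> window=[38, 51, 29, 37, 52] -> max=52
step 10: append 14 -> window=[51, 29, 37, 52, 14] -> max=52
step 11: append 31 -> window=[29, 37, 52, 14, 31] -> max=52
step 12: append 15 -> window=[37, 52, 14, 31, 15] -> max=52
step 13: append 44 -> window=[52, 14, 31, 15, 44] -> max=52
step 14: append 38 -> window=[14, 31, 15, 44, 38] -> max=44

Answer: 38 51 51 51 52 52 52 52 52 44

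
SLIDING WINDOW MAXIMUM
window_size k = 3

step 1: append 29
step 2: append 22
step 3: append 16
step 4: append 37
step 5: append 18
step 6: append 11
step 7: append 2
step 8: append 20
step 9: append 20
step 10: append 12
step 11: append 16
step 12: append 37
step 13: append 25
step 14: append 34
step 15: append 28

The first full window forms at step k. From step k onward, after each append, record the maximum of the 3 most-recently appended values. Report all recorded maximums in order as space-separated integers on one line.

Answer: 29 37 37 37 18 20 20 20 20 37 37 37 34

Derivation:
step 1: append 29 -> window=[29] (not full yet)
step 2: append 22 -> window=[29, 22] (not full yet)
step 3: append 16 -> window=[29, 22, 16] -> max=29
step 4: append 37 -> window=[22, 16, 37] -> max=37
step 5: append 18 -> window=[16, 37, 18] -> max=37
step 6: append 11 -> window=[37, 18, 11] -> max=37
step 7: append 2 -> window=[18, 11, 2] -> max=18
step 8: append 20 -> window=[11, 2, 20] -> max=20
step 9: append 20 -> window=[2, 20, 20] -> max=20
step 10: append 12 -> window=[20, 20, 12] -> max=20
step 11: append 16 -> window=[20, 12, 16] -> max=20
step 12: append 37 -> window=[12, 16, 37] -> max=37
step 13: append 25 -> window=[16, 37, 25] -> max=37
step 14: append 34 -> window=[37, 25, 34] -> max=37
step 15: append 28 -> window=[25, 34, 28] -> max=34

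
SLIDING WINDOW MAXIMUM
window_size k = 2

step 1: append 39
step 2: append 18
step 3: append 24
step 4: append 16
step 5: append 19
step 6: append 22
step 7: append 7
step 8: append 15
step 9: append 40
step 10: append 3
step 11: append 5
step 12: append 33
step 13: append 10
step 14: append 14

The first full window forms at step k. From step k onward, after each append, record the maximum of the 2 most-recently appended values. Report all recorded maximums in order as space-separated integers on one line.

Answer: 39 24 24 19 22 22 15 40 40 5 33 33 14

Derivation:
step 1: append 39 -> window=[39] (not full yet)
step 2: append 18 -> window=[39, 18] -> max=39
step 3: append 24 -> window=[18, 24] -> max=24
step 4: append 16 -> window=[24, 16] -> max=24
step 5: append 19 -> window=[16, 19] -> max=19
step 6: append 22 -> window=[19, 22] -> max=22
step 7: append 7 -> window=[22, 7] -> max=22
step 8: append 15 -> window=[7, 15] -> max=15
step 9: append 40 -> window=[15, 40] -> max=40
step 10: append 3 -> window=[40, 3] -> max=40
step 11: append 5 -> window=[3, 5] -> max=5
step 12: append 33 -> window=[5, 33] -> max=33
step 13: append 10 -> window=[33, 10] -> max=33
step 14: append 14 -> window=[10, 14] -> max=14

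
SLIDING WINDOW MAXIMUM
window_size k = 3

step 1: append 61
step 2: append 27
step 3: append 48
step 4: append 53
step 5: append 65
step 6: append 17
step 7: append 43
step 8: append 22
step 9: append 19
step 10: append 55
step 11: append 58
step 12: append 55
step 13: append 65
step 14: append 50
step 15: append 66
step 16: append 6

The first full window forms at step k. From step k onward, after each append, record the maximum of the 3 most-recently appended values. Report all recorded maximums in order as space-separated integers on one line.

Answer: 61 53 65 65 65 43 43 55 58 58 65 65 66 66

Derivation:
step 1: append 61 -> window=[61] (not full yet)
step 2: append 27 -> window=[61, 27] (not full yet)
step 3: append 48 -> window=[61, 27, 48] -> max=61
step 4: append 53 -> window=[27, 48, 53] -> max=53
step 5: append 65 -> window=[48, 53, 65] -> max=65
step 6: append 17 -> window=[53, 65, 17] -> max=65
step 7: append 43 -> window=[65, 17, 43] -> max=65
step 8: append 22 -> window=[17, 43, 22] -> max=43
step 9: append 19 -> window=[43, 22, 19] -> max=43
step 10: append 55 -> window=[22, 19, 55] -> max=55
step 11: append 58 -> window=[19, 55, 58] -> max=58
step 12: append 55 -> window=[55, 58, 55] -> max=58
step 13: append 65 -> window=[58, 55, 65] -> max=65
step 14: append 50 -> window=[55, 65, 50] -> max=65
step 15: append 66 -> window=[65, 50, 66] -> max=66
step 16: append 6 -> window=[50, 66, 6] -> max=66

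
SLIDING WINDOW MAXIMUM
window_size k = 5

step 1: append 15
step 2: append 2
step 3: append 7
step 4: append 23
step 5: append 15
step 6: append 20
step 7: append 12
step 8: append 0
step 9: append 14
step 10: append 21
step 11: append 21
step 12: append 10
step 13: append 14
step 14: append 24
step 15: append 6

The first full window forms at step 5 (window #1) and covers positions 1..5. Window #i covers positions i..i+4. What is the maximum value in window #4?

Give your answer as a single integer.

step 1: append 15 -> window=[15] (not full yet)
step 2: append 2 -> window=[15, 2] (not full yet)
step 3: append 7 -> window=[15, 2, 7] (not full yet)
step 4: append 23 -> window=[15, 2, 7, 23] (not full yet)
step 5: append 15 -> window=[15, 2, 7, 23, 15] -> max=23
step 6: append 20 -> window=[2, 7, 23, 15, 20] -> max=23
step 7: append 12 -> window=[7, 23, 15, 20, 12] -> max=23
step 8: append 0 -> window=[23, 15, 20, 12, 0] -> max=23
Window #4 max = 23

Answer: 23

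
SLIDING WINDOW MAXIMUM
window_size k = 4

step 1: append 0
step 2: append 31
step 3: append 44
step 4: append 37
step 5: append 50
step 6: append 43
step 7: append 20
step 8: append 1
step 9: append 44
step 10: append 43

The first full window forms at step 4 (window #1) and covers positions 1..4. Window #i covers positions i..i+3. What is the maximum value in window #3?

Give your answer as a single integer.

Answer: 50

Derivation:
step 1: append 0 -> window=[0] (not full yet)
step 2: append 31 -> window=[0, 31] (not full yet)
step 3: append 44 -> window=[0, 31, 44] (not full yet)
step 4: append 37 -> window=[0, 31, 44, 37] -> max=44
step 5: append 50 -> window=[31, 44, 37, 50] -> max=50
step 6: append 43 -> window=[44, 37, 50, 43] -> max=50
Window #3 max = 50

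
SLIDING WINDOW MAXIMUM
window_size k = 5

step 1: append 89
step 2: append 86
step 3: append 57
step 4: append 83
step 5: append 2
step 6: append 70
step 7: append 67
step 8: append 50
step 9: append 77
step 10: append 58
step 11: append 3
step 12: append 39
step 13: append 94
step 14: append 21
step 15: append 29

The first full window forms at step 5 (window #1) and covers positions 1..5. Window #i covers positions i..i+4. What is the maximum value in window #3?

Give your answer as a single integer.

step 1: append 89 -> window=[89] (not full yet)
step 2: append 86 -> window=[89, 86] (not full yet)
step 3: append 57 -> window=[89, 86, 57] (not full yet)
step 4: append 83 -> window=[89, 86, 57, 83] (not full yet)
step 5: append 2 -> window=[89, 86, 57, 83, 2] -> max=89
step 6: append 70 -> window=[86, 57, 83, 2, 70] -> max=86
step 7: append 67 -> window=[57, 83, 2, 70, 67] -> max=83
Window #3 max = 83

Answer: 83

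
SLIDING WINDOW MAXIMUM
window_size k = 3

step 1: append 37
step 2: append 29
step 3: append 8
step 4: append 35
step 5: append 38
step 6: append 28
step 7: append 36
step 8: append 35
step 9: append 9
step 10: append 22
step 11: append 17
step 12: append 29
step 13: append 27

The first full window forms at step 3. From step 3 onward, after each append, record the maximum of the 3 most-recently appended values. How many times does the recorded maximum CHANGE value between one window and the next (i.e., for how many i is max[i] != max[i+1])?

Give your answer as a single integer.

Answer: 6

Derivation:
step 1: append 37 -> window=[37] (not full yet)
step 2: append 29 -> window=[37, 29] (not full yet)
step 3: append 8 -> window=[37, 29, 8] -> max=37
step 4: append 35 -> window=[29, 8, 35] -> max=35
step 5: append 38 -> window=[8, 35, 38] -> max=38
step 6: append 28 -> window=[35, 38, 28] -> max=38
step 7: append 36 -> window=[38, 28, 36] -> max=38
step 8: append 35 -> window=[28, 36, 35] -> max=36
step 9: append 9 -> window=[36, 35, 9] -> max=36
step 10: append 22 -> window=[35, 9, 22] -> max=35
step 11: append 17 -> window=[9, 22, 17] -> max=22
step 12: append 29 -> window=[22, 17, 29] -> max=29
step 13: append 27 -> window=[17, 29, 27] -> max=29
Recorded maximums: 37 35 38 38 38 36 36 35 22 29 29
Changes between consecutive maximums: 6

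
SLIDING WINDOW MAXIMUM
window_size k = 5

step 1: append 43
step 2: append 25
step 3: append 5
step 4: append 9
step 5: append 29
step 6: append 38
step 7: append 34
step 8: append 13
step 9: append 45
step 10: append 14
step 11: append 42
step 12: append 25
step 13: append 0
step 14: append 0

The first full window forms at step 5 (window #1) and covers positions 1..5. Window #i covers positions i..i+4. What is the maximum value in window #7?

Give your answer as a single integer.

Answer: 45

Derivation:
step 1: append 43 -> window=[43] (not full yet)
step 2: append 25 -> window=[43, 25] (not full yet)
step 3: append 5 -> window=[43, 25, 5] (not full yet)
step 4: append 9 -> window=[43, 25, 5, 9] (not full yet)
step 5: append 29 -> window=[43, 25, 5, 9, 29] -> max=43
step 6: append 38 -> window=[25, 5, 9, 29, 38] -> max=38
step 7: append 34 -> window=[5, 9, 29, 38, 34] -> max=38
step 8: append 13 -> window=[9, 29, 38, 34, 13] -> max=38
step 9: append 45 -> window=[29, 38, 34, 13, 45] -> max=45
step 10: append 14 -> window=[38, 34, 13, 45, 14] -> max=45
step 11: append 42 -> window=[34, 13, 45, 14, 42] -> max=45
Window #7 max = 45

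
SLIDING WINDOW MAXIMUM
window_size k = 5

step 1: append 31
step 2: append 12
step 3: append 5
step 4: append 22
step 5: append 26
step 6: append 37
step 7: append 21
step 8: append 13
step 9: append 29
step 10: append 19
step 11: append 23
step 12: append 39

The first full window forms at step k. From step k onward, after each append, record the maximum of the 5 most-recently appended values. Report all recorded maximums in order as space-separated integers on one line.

Answer: 31 37 37 37 37 37 29 39

Derivation:
step 1: append 31 -> window=[31] (not full yet)
step 2: append 12 -> window=[31, 12] (not full yet)
step 3: append 5 -> window=[31, 12, 5] (not full yet)
step 4: append 22 -> window=[31, 12, 5, 22] (not full yet)
step 5: append 26 -> window=[31, 12, 5, 22, 26] -> max=31
step 6: append 37 -> window=[12, 5, 22, 26, 37] -> max=37
step 7: append 21 -> window=[5, 22, 26, 37, 21] -> max=37
step 8: append 13 -> window=[22, 26, 37, 21, 13] -> max=37
step 9: append 29 -> window=[26, 37, 21, 13, 29] -> max=37
step 10: append 19 -> window=[37, 21, 13, 29, 19] -> max=37
step 11: append 23 -> window=[21, 13, 29, 19, 23] -> max=29
step 12: append 39 -> window=[13, 29, 19, 23, 39] -> max=39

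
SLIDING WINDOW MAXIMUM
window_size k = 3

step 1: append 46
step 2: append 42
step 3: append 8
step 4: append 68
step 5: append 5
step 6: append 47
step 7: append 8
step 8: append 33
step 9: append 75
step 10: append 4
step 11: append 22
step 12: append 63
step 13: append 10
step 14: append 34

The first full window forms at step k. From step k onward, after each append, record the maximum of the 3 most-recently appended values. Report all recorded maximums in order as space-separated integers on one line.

step 1: append 46 -> window=[46] (not full yet)
step 2: append 42 -> window=[46, 42] (not full yet)
step 3: append 8 -> window=[46, 42, 8] -> max=46
step 4: append 68 -> window=[42, 8, 68] -> max=68
step 5: append 5 -> window=[8, 68, 5] -> max=68
step 6: append 47 -> window=[68, 5, 47] -> max=68
step 7: append 8 -> window=[5, 47, 8] -> max=47
step 8: append 33 -> window=[47, 8, 33] -> max=47
step 9: append 75 -> window=[8, 33, 75] -> max=75
step 10: append 4 -> window=[33, 75, 4] -> max=75
step 11: append 22 -> window=[75, 4, 22] -> max=75
step 12: append 63 -> window=[4, 22, 63] -> max=63
step 13: append 10 -> window=[22, 63, 10] -> max=63
step 14: append 34 -> window=[63, 10, 34] -> max=63

Answer: 46 68 68 68 47 47 75 75 75 63 63 63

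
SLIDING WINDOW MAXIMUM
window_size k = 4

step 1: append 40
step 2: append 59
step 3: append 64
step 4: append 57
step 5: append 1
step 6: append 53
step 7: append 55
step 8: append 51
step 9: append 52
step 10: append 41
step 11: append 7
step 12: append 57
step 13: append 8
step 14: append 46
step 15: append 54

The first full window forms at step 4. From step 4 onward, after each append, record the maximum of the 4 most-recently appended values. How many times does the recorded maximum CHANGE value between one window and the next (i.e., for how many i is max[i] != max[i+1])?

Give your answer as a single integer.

Answer: 4

Derivation:
step 1: append 40 -> window=[40] (not full yet)
step 2: append 59 -> window=[40, 59] (not full yet)
step 3: append 64 -> window=[40, 59, 64] (not full yet)
step 4: append 57 -> window=[40, 59, 64, 57] -> max=64
step 5: append 1 -> window=[59, 64, 57, 1] -> max=64
step 6: append 53 -> window=[64, 57, 1, 53] -> max=64
step 7: append 55 -> window=[57, 1, 53, 55] -> max=57
step 8: append 51 -> window=[1, 53, 55, 51] -> max=55
step 9: append 52 -> window=[53, 55, 51, 52] -> max=55
step 10: append 41 -> window=[55, 51, 52, 41] -> max=55
step 11: append 7 -> window=[51, 52, 41, 7] -> max=52
step 12: append 57 -> window=[52, 41, 7, 57] -> max=57
step 13: append 8 -> window=[41, 7, 57, 8] -> max=57
step 14: append 46 -> window=[7, 57, 8, 46] -> max=57
step 15: append 54 -> window=[57, 8, 46, 54] -> max=57
Recorded maximums: 64 64 64 57 55 55 55 52 57 57 57 57
Changes between consecutive maximums: 4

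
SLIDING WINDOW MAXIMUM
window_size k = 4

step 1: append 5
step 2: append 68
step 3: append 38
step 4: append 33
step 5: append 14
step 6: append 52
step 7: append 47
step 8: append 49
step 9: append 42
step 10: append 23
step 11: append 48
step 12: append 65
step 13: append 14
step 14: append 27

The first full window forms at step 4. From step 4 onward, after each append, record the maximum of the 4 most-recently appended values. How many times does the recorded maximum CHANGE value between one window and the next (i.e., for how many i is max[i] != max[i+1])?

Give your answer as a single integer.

step 1: append 5 -> window=[5] (not full yet)
step 2: append 68 -> window=[5, 68] (not full yet)
step 3: append 38 -> window=[5, 68, 38] (not full yet)
step 4: append 33 -> window=[5, 68, 38, 33] -> max=68
step 5: append 14 -> window=[68, 38, 33, 14] -> max=68
step 6: append 52 -> window=[38, 33, 14, 52] -> max=52
step 7: append 47 -> window=[33, 14, 52, 47] -> max=52
step 8: append 49 -> window=[14, 52, 47, 49] -> max=52
step 9: append 42 -> window=[52, 47, 49, 42] -> max=52
step 10: append 23 -> window=[47, 49, 42, 23] -> max=49
step 11: append 48 -> window=[49, 42, 23, 48] -> max=49
step 12: append 65 -> window=[42, 23, 48, 65] -> max=65
step 13: append 14 -> window=[23, 48, 65, 14] -> max=65
step 14: append 27 -> window=[48, 65, 14, 27] -> max=65
Recorded maximums: 68 68 52 52 52 52 49 49 65 65 65
Changes between consecutive maximums: 3

Answer: 3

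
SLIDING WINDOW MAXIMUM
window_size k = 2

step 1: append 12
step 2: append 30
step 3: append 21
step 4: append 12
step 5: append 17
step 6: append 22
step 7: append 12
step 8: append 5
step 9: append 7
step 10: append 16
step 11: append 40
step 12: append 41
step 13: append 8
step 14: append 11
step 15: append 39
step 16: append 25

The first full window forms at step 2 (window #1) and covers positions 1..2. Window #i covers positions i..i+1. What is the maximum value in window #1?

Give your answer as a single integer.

step 1: append 12 -> window=[12] (not full yet)
step 2: append 30 -> window=[12, 30] -> max=30
Window #1 max = 30

Answer: 30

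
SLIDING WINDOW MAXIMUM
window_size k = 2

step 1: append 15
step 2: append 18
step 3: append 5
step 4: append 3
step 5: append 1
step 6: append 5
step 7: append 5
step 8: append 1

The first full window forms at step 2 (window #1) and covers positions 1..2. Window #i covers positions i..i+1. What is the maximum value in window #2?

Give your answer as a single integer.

Answer: 18

Derivation:
step 1: append 15 -> window=[15] (not full yet)
step 2: append 18 -> window=[15, 18] -> max=18
step 3: append 5 -> window=[18, 5] -> max=18
Window #2 max = 18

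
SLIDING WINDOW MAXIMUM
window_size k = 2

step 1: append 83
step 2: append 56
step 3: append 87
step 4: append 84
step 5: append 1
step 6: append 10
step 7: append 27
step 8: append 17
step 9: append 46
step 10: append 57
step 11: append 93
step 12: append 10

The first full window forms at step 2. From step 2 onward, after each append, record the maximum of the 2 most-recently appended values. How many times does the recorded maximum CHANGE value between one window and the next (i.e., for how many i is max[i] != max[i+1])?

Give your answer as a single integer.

Answer: 7

Derivation:
step 1: append 83 -> window=[83] (not full yet)
step 2: append 56 -> window=[83, 56] -> max=83
step 3: append 87 -> window=[56, 87] -> max=87
step 4: append 84 -> window=[87, 84] -> max=87
step 5: append 1 -> window=[84, 1] -> max=84
step 6: append 10 -> window=[1, 10] -> max=10
step 7: append 27 -> window=[10, 27] -> max=27
step 8: append 17 -> window=[27, 17] -> max=27
step 9: append 46 -> window=[17, 46] -> max=46
step 10: append 57 -> window=[46, 57] -> max=57
step 11: append 93 -> window=[57, 93] -> max=93
step 12: append 10 -> window=[93, 10] -> max=93
Recorded maximums: 83 87 87 84 10 27 27 46 57 93 93
Changes between consecutive maximums: 7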